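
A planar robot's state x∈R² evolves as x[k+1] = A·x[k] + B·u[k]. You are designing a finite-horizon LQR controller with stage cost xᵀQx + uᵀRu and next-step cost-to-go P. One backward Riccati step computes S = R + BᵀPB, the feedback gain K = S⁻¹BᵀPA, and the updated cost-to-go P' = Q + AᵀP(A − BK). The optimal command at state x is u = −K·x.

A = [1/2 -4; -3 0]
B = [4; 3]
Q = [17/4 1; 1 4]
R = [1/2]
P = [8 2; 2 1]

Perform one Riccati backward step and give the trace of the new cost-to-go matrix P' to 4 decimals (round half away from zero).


15.6435

BᵀP = [38.0000 11.0000]
S = R + BᵀPB = [1/2] + [185.0000] = [185.5000]
BᵀPA = [-14.0000 -152.0000]
K = S⁻¹·BᵀPA = [-0.0755 -0.8194]
A−BK = [0.8019 -0.7224; -2.7736 2.4582]
AᵀP(A−BK) = [3.9434 -3.4717; -3.4717 3.4501]
P' = Q + AᵀP(A−BK) = [8.1934 -2.4717; -2.4717 7.4501]
tr(P') = 15.6435


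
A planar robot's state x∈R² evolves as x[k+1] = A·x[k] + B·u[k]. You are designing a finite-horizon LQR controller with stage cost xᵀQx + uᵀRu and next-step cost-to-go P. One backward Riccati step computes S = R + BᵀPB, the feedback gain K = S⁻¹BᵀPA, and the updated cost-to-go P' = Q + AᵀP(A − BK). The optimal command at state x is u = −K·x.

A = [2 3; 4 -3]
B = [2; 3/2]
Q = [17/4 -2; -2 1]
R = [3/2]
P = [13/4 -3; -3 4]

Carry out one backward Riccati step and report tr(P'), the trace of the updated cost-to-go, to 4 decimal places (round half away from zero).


144.0455

BᵀP = [2.0000 0.0000]
S = R + BᵀPB = [3/2] + [4.0000] = [5.5000]
BᵀPA = [4.0000 6.0000]
K = S⁻¹·BᵀPA = [0.7273 1.0909]
A−BK = [0.5455 0.8182; 2.9091 -4.6364]
AᵀP(A−BK) = [26.0909 -50.8636; -50.8636 112.7045]
P' = Q + AᵀP(A−BK) = [30.3409 -52.8636; -52.8636 113.7045]
tr(P') = 144.0455


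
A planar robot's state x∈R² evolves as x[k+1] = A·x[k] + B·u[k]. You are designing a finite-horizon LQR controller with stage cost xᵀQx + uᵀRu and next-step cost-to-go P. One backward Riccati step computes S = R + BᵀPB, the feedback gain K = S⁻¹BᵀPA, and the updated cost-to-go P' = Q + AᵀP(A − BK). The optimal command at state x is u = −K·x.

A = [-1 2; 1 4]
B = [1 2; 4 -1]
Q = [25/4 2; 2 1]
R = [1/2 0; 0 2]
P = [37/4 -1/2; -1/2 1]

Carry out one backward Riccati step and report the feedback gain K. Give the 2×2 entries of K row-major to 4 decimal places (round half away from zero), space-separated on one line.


0.0927 1.0940 -0.5243 0.4278

BᵀP = [7.2500 3.5000; 19.0000 -2.0000]
S = R + BᵀPB = [1/2 0; 0 2] + [21.2500 11.0000; 11.0000 40.0000] = [21.7500 11.0000; 11.0000 42.0000]
BᵀPA = [-3.7500 28.5000; -21.0000 30.0000]
K = S⁻¹·BᵀPA = [0.0927 1.0940; -0.5243 0.4278]
A−BK = [-0.0442 0.0505; 0.1047 0.0517]
AᵀP(A−BK) = [0.5877 -0.4145; -0.4145 0.9880]
P' = Q + AᵀP(A−BK) = [6.8377 1.5855; 1.5855 1.9880]
tr(P') = 8.8257


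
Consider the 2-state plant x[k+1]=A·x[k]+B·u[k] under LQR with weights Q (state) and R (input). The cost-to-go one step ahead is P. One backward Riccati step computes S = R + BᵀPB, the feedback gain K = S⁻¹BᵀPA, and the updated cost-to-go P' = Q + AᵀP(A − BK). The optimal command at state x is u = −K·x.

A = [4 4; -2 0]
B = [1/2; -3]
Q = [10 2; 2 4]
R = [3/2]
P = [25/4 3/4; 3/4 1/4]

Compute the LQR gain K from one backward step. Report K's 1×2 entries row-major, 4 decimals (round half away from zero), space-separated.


1.3878 1.1429

BᵀP = [0.8750 -0.3750]
S = R + BᵀPB = [3/2] + [1.5625] = [3.0625]
BᵀPA = [4.2500 3.5000]
K = S⁻¹·BᵀPA = [1.3878 1.1429]
A−BK = [3.3061 3.4286; 2.1633 3.4286]
AᵀP(A−BK) = [83.1020 89.1429; 89.1429 96.0000]
P' = Q + AᵀP(A−BK) = [93.1020 91.1429; 91.1429 100.0000]
tr(P') = 193.1020


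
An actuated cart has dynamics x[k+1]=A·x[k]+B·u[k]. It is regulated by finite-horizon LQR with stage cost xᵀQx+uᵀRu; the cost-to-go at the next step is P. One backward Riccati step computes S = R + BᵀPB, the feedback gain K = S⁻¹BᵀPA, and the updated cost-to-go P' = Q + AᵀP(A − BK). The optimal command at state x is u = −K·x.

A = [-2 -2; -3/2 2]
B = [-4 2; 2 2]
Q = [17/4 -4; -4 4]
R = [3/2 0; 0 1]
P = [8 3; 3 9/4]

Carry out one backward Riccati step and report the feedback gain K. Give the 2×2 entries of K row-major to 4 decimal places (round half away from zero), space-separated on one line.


BᵀP = [-26.0000 -7.5000; 22.0000 10.5000]
S = R + BᵀPB = [3/2 0; 0 1] + [89.0000 -67.0000; -67.0000 65.0000] = [90.5000 -67.0000; -67.0000 66.0000]
BᵀPA = [63.2500 37.0000; -59.7500 -23.0000]
K = S⁻¹·BᵀPA = [0.1154 0.6071; -0.7882 0.2679]
A−BK = [0.0379 -0.1071; -0.1545 0.2500]
AᵀP(A−BK) = [0.6712 -0.1473; -0.1473 0.6964]
P' = Q + AᵀP(A−BK) = [4.9212 -4.1473; -4.1473 4.6964]
tr(P') = 9.6177

0.1154 0.6071 -0.7882 0.2679


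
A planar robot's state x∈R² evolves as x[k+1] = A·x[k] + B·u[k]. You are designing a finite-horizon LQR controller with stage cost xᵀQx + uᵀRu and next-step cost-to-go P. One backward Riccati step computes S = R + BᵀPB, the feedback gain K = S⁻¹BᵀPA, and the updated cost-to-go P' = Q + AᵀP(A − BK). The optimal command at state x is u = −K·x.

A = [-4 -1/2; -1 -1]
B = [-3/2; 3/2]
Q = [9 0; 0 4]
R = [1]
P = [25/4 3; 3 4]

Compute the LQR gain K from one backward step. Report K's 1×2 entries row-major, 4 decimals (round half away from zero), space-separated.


1.7041 0.0888

BᵀP = [-4.8750 1.5000]
S = R + BᵀPB = [1] + [9.5625] = [10.5625]
BᵀPA = [18.0000 0.9375]
K = S⁻¹·BᵀPA = [1.7041 0.0888]
A−BK = [-1.4438 -0.3669; -3.5562 -1.1331]
AᵀP(A−BK) = [97.3254 28.4024; 28.4024 8.4793]
P' = Q + AᵀP(A−BK) = [106.3254 28.4024; 28.4024 12.4793]
tr(P') = 118.8047


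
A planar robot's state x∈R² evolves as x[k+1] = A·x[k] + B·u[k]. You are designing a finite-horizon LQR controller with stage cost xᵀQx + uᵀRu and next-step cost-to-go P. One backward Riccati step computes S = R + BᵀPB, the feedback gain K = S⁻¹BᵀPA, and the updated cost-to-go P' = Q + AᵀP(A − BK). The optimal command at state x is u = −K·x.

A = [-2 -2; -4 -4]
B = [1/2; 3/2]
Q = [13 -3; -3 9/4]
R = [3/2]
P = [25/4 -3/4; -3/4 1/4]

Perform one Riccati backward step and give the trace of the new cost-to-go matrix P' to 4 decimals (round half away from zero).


BᵀP = [2.0000 0.0000]
S = R + BᵀPB = [3/2] + [1.0000] = [2.5000]
BᵀPA = [-4.0000 -4.0000]
K = S⁻¹·BᵀPA = [-1.6000 -1.6000]
A−BK = [-1.2000 -1.2000; -1.6000 -1.6000]
AᵀP(A−BK) = [10.6000 10.6000; 10.6000 10.6000]
P' = Q + AᵀP(A−BK) = [23.6000 7.6000; 7.6000 12.8500]
tr(P') = 36.4500

36.4500


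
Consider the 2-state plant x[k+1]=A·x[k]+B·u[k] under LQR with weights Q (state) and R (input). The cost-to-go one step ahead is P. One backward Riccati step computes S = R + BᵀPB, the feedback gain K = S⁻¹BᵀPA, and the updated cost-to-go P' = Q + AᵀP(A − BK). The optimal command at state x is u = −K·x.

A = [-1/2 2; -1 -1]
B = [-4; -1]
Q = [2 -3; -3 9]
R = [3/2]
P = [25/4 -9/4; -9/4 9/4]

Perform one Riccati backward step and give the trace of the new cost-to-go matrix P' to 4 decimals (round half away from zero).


16.7256

BᵀP = [-22.7500 6.7500]
S = R + BᵀPB = [3/2] + [84.2500] = [85.7500]
BᵀPA = [4.6250 -52.2500]
K = S⁻¹·BᵀPA = [0.0539 -0.6093]
A−BK = [-0.2843 -0.4373; -0.9461 -1.6093]
AᵀP(A−BK) = [1.3130 2.1931; 2.1931 4.4125]
P' = Q + AᵀP(A−BK) = [3.3130 -0.8069; -0.8069 13.4125]
tr(P') = 16.7256


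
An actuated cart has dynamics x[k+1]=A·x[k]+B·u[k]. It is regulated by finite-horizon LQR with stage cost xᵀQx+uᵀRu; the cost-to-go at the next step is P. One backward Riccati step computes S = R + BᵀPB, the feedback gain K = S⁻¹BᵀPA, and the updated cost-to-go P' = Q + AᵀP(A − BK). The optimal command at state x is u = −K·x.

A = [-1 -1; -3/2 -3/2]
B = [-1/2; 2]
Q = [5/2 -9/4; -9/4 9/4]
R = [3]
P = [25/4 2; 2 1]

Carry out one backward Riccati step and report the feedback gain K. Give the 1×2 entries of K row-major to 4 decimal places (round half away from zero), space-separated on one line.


-0.5205 -0.5205

BᵀP = [0.8750 1.0000]
S = R + BᵀPB = [3] + [1.5625] = [4.5625]
BᵀPA = [-2.3750 -2.3750]
K = S⁻¹·BᵀPA = [-0.5205 -0.5205]
A−BK = [-1.2603 -1.2603; -0.4589 -0.4589]
AᵀP(A−BK) = [13.2637 13.2637; 13.2637 13.2637]
P' = Q + AᵀP(A−BK) = [15.7637 11.0137; 11.0137 15.5137]
tr(P') = 31.2774


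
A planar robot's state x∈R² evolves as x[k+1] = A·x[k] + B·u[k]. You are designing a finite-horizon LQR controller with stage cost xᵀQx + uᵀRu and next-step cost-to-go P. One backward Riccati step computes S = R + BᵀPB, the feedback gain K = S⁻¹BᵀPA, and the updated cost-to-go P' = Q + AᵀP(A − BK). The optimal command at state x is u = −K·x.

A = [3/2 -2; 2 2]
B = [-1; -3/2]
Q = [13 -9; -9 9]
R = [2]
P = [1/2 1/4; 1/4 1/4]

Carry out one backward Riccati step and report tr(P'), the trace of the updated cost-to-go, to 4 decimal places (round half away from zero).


BᵀP = [-0.8750 -0.6250]
S = R + BᵀPB = [2] + [1.8125] = [3.8125]
BᵀPA = [-2.5625 0.5000]
K = S⁻¹·BᵀPA = [-0.6721 0.1311]
A−BK = [0.8279 -1.8689; 0.9918 2.1967]
AᵀP(A−BK) = [1.9027 -0.4139; -0.4139 0.9344]
P' = Q + AᵀP(A−BK) = [14.9027 -9.4139; -9.4139 9.9344]
tr(P') = 24.8371

24.8371


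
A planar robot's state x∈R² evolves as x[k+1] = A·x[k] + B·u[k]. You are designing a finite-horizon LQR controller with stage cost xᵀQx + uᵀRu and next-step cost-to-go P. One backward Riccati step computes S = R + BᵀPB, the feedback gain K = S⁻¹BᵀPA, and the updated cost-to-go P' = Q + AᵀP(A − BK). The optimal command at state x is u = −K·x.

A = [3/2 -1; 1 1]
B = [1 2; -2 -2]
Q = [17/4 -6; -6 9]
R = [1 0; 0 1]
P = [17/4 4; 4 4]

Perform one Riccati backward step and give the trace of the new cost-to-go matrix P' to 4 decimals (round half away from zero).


19.8659

BᵀP = [-3.7500 -4.0000; 0.5000 0.0000]
S = R + BᵀPB = [1 0; 0 1] + [4.2500 0.5000; 0.5000 1.0000] = [5.2500 0.5000; 0.5000 2.0000]
BᵀPA = [-9.6250 -0.2500; 0.7500 -0.5000]
K = S⁻¹·BᵀPA = [-1.9146 -0.0244; 0.8537 -0.2439]
A−BK = [1.7073 -0.4878; -1.1220 0.4634]
AᵀP(A−BK) = [6.4939 -0.4268; -0.4268 0.1220]
P' = Q + AᵀP(A−BK) = [10.7439 -6.4268; -6.4268 9.1220]
tr(P') = 19.8659


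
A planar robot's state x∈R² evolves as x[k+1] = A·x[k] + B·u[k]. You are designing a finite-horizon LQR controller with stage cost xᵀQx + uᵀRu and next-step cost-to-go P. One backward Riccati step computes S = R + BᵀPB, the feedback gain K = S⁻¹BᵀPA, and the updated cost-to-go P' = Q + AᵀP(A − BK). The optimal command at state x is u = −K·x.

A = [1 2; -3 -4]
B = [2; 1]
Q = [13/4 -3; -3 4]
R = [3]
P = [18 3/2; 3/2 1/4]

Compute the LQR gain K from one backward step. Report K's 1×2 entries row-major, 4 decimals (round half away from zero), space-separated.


BᵀP = [37.5000 3.2500]
S = R + BᵀPB = [3] + [78.2500] = [81.2500]
BᵀPA = [27.7500 62.0000]
K = S⁻¹·BᵀPA = [0.3415 0.7631]
A−BK = [0.3169 0.4738; -3.3415 -4.7631]
AᵀP(A−BK) = [1.7723 2.8246; 2.8246 4.6892]
P' = Q + AᵀP(A−BK) = [5.0223 -0.1754; -0.1754 8.6892]
tr(P') = 13.7115

0.3415 0.7631


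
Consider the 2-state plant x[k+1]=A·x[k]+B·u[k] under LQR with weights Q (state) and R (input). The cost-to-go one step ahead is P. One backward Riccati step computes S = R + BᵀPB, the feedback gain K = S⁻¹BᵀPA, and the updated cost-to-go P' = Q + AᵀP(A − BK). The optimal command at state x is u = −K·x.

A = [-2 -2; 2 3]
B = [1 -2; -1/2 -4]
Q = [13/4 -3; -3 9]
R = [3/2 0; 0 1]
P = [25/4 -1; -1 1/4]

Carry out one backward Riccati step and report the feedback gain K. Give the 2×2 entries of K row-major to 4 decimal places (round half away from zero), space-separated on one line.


-1.1681 -1.3274 0.6062 0.5752

BᵀP = [6.7500 -1.1250; -8.5000 1.0000]
S = R + BᵀPB = [3/2 0; 0 1] + [7.3125 -9.0000; -9.0000 13.0000] = [8.8125 -9.0000; -9.0000 14.0000]
BᵀPA = [-15.7500 -16.8750; 19.0000 20.0000]
K = S⁻¹·BᵀPA = [-1.1681 -1.3274; 0.6062 0.5752]
A−BK = [0.3805 0.4779; 3.8407 4.6372]
AᵀP(A−BK) = [4.0841 4.6637; 4.6637 5.3451]
P' = Q + AᵀP(A−BK) = [7.3341 1.6637; 1.6637 14.3451]
tr(P') = 21.6792


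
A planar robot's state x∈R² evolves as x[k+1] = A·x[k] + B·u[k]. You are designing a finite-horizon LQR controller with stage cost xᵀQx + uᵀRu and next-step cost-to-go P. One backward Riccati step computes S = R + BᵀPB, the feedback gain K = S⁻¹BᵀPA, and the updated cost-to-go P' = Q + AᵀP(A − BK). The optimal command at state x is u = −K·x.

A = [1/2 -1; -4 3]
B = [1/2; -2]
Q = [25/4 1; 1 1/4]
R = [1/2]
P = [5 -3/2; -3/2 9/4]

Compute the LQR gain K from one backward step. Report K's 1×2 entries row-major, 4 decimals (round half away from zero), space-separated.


BᵀP = [5.5000 -5.2500]
S = R + BᵀPB = [1/2] + [13.2500] = [13.7500]
BᵀPA = [23.7500 -21.2500]
K = S⁻¹·BᵀPA = [1.7273 -1.5455]
A−BK = [-0.3636 -0.2273; -0.5455 -0.0909]
AᵀP(A−BK) = [2.2273 -1.0455; -1.0455 1.4091]
P' = Q + AᵀP(A−BK) = [8.4773 -0.0455; -0.0455 1.6591]
tr(P') = 10.1364

1.7273 -1.5455


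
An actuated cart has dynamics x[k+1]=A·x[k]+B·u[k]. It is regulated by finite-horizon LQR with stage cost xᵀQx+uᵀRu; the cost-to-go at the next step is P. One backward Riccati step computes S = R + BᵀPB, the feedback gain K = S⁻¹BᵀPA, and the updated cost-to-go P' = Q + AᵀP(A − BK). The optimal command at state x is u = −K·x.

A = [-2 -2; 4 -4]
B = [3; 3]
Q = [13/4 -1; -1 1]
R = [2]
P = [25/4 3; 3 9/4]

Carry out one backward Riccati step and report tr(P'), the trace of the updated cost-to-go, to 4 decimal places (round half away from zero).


19.8462

BᵀP = [27.7500 15.7500]
S = R + BᵀPB = [2] + [130.5000] = [132.5000]
BᵀPA = [7.5000 -118.5000]
K = S⁻¹·BᵀPA = [0.0566 -0.8943]
A−BK = [-2.1698 0.6830; 3.8302 -1.3170]
AᵀP(A−BK) = [12.5755 -4.2925; -4.2925 3.0208]
P' = Q + AᵀP(A−BK) = [15.8255 -5.2925; -5.2925 4.0208]
tr(P') = 19.8462


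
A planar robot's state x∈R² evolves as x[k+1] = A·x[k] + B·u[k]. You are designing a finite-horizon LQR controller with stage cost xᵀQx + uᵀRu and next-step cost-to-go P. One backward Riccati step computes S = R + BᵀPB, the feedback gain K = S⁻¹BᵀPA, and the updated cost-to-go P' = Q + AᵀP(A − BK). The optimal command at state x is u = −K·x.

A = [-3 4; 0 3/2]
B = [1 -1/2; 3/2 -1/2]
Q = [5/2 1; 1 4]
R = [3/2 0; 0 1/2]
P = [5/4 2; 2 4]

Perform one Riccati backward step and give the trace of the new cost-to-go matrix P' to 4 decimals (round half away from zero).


12.4773

BᵀP = [4.2500 8.0000; -1.6250 -3.0000]
S = R + BᵀPB = [3/2 0; 0 1/2] + [16.2500 -6.1250; -6.1250 2.3125] = [17.7500 -6.1250; -6.1250 2.8125]
BᵀPA = [-12.7500 29.0000; 4.8750 -11.0000]
K = S⁻¹·BᵀPA = [-0.4836 1.1436; 0.6801 -1.4207]
A−BK = [-2.1763 2.1461; 1.0655 -0.9257]
AᵀP(A−BK) = [1.7683 -2.4937; -2.4937 4.2091]
P' = Q + AᵀP(A−BK) = [4.2683 -1.4937; -1.4937 8.2091]
tr(P') = 12.4773


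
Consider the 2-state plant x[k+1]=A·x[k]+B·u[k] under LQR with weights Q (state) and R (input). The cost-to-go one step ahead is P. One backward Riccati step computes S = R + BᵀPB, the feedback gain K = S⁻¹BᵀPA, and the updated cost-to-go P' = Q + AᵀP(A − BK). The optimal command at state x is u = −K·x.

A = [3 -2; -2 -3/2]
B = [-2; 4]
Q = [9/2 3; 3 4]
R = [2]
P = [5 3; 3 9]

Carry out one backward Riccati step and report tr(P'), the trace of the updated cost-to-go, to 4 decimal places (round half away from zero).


BᵀP = [2.0000 30.0000]
S = R + BᵀPB = [2] + [116.0000] = [118.0000]
BᵀPA = [-54.0000 -49.0000]
K = S⁻¹·BᵀPA = [-0.4576 -0.4153]
A−BK = [2.0847 -2.8305; -0.1695 0.1610]
AᵀP(A−BK) = [20.2881 -26.9237; -26.9237 37.9025]
P' = Q + AᵀP(A−BK) = [24.7881 -23.9237; -23.9237 41.9025]
tr(P') = 66.6907

66.6907


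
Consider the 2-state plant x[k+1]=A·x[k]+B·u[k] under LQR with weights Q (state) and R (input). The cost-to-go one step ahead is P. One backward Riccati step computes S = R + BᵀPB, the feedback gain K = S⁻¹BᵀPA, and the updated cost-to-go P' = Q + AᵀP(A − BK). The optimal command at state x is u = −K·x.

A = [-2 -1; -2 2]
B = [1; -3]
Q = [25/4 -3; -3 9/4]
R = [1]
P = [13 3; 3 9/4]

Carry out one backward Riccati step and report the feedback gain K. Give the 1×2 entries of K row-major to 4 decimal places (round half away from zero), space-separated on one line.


BᵀP = [4.0000 -3.7500]
S = R + BᵀPB = [1] + [15.2500] = [16.2500]
BᵀPA = [-0.5000 -11.5000]
K = S⁻¹·BᵀPA = [-0.0308 -0.7077]
A−BK = [-1.9692 -0.2923; -2.0923 -0.1231]
AᵀP(A−BK) = [84.9846 10.6462; 10.6462 1.8615]
P' = Q + AᵀP(A−BK) = [91.2346 7.6462; 7.6462 4.1115]
tr(P') = 95.3462

-0.0308 -0.7077


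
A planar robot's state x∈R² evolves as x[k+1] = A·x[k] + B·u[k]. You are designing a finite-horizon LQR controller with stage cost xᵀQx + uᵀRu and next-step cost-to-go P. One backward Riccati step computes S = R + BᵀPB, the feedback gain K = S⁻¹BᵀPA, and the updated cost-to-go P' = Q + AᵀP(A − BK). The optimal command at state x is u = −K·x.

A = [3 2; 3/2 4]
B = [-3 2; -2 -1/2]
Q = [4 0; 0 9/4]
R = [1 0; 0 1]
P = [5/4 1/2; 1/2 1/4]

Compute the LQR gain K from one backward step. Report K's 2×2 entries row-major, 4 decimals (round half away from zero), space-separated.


-0.7458 -0.8171 0.3404 0.2083

BᵀP = [-4.7500 -2.0000; 2.2500 0.8750]
S = R + BᵀPB = [1 0; 0 1] + [18.2500 -8.5000; -8.5000 4.0625] = [19.2500 -8.5000; -8.5000 5.0625]
BᵀPA = [-17.2500 -17.5000; 8.0625 8.0000]
K = S⁻¹·BᵀPA = [-0.7458 -0.8171; 0.3404 0.2083]
A−BK = [0.0818 -0.8679; 0.1785 2.4699]
AᵀP(A−BK) = [0.7030 0.7254; 0.7254 1.0341]
P' = Q + AᵀP(A−BK) = [4.7030 0.7254; 0.7254 3.2841]
tr(P') = 7.9871


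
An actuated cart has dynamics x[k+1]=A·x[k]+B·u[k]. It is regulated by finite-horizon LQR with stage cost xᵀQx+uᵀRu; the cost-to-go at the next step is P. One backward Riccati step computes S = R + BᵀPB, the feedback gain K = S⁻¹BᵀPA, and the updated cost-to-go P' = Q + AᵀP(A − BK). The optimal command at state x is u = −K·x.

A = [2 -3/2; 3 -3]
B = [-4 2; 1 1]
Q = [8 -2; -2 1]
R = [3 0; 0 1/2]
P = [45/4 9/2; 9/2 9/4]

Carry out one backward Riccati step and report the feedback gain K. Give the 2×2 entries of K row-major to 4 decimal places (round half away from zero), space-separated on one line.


BᵀP = [-40.5000 -15.7500; 27.0000 11.2500]
S = R + BᵀPB = [3 0; 0 1/2] + [146.2500 -96.7500; -96.7500 65.2500] = [149.2500 -96.7500; -96.7500 65.7500]
BᵀPA = [-128.2500 108.0000; 87.7500 -74.2500]
K = S⁻¹·BᵀPA = [0.1268 -0.1827; 1.5211 -1.3981]
A−BK = [-0.5352 0.5655; 1.3521 -1.4192]
AᵀP(A−BK) = [2.0282 -1.9965; -1.9965 1.9839]
P' = Q + AᵀP(A−BK) = [10.0282 -3.9965; -3.9965 2.9839]
tr(P') = 13.0121

0.1268 -0.1827 1.5211 -1.3981


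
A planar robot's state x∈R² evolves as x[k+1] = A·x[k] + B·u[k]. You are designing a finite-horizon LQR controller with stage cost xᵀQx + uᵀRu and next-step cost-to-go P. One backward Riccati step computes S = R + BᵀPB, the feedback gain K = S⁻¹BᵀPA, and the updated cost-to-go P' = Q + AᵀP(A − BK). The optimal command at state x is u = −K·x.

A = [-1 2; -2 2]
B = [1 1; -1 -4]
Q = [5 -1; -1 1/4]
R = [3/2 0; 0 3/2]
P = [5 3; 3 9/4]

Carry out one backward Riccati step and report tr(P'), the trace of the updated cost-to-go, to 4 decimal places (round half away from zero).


BᵀP = [2.0000 0.7500; -7.0000 -6.0000]
S = R + BᵀPB = [3/2 0; 0 3/2] + [1.2500 -1.0000; -1.0000 17.0000] = [2.7500 -1.0000; -1.0000 18.5000]
BᵀPA = [-3.5000 5.5000; 19.0000 -26.0000]
K = S⁻¹·BᵀPA = [-0.9173 1.5188; 0.9774 -1.3233]
A−BK = [-1.0602 1.8045; 0.9925 -1.7744]
AᵀP(A−BK) = [4.2180 -6.5414; -6.5414 10.2406]
P' = Q + AᵀP(A−BK) = [9.2180 -7.5414; -7.5414 10.4906]
tr(P') = 19.7086

19.7086


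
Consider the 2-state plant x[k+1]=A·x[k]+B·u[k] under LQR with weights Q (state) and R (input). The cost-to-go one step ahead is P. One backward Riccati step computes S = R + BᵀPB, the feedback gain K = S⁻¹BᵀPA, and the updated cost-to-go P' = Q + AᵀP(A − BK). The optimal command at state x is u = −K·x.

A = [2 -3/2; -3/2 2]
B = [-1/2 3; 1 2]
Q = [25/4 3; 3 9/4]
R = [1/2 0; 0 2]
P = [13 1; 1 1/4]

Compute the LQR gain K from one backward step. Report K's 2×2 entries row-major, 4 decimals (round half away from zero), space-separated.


-0.9136 0.9019 0.4638 -0.2967

BᵀP = [-5.5000 -0.2500; 41.0000 3.5000]
S = R + BᵀPB = [1/2 0; 0 2] + [2.5000 -17.0000; -17.0000 130.0000] = [3.0000 -17.0000; -17.0000 132.0000]
BᵀPA = [-10.6250 7.7500; 76.7500 -54.5000]
K = S⁻¹·BᵀPA = [-0.9136 0.9019; 0.4638 -0.2967]
A−BK = [0.1519 -0.1589; -1.5140 1.6916]
AᵀP(A−BK) = [1.2605 -1.1437; -1.1437 1.0888]
P' = Q + AᵀP(A−BK) = [7.5105 1.8563; 1.8563 3.3388]
tr(P') = 10.8493


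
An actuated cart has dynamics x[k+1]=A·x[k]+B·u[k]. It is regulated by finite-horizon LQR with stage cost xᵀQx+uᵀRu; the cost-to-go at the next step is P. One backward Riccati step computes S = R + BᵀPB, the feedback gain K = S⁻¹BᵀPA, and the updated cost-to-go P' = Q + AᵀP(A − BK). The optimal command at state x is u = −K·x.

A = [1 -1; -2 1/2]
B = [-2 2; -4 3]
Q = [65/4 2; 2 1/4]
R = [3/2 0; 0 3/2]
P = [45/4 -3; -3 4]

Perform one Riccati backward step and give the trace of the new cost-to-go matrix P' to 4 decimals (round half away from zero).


44.1450

BᵀP = [-10.5000 -10.0000; 13.5000 6.0000]
S = R + BᵀPB = [3/2 0; 0 3/2] + [61.0000 -51.0000; -51.0000 45.0000] = [62.5000 -51.0000; -51.0000 46.5000]
BᵀPA = [9.5000 5.5000; 1.5000 -10.5000]
K = S⁻¹·BᵀPA = [1.6978 -0.9165; 1.8943 -1.2310]
A−BK = [0.6069 -0.3710; -0.8919 0.5270]
AᵀP(A−BK) = [20.2795 -12.1972; -12.1972 7.3655]
P' = Q + AᵀP(A−BK) = [36.5295 -10.1972; -10.1972 7.6155]
tr(P') = 44.1450


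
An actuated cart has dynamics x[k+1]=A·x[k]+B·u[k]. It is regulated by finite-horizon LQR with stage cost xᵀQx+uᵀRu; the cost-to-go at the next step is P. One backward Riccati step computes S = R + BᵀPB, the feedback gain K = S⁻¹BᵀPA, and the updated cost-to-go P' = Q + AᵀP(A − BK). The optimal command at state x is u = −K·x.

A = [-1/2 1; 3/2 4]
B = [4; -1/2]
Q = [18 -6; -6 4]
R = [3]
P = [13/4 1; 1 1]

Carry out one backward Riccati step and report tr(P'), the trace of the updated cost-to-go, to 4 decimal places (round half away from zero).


37.0905

BᵀP = [12.5000 3.5000]
S = R + BᵀPB = [3] + [48.2500] = [51.2500]
BᵀPA = [-1.0000 26.5000]
K = S⁻¹·BᵀPA = [-0.0195 0.5171]
A−BK = [-0.4220 -1.0683; 1.4902 4.2585]
AᵀP(A−BK) = [1.5430 4.3921; 4.3921 13.5476]
P' = Q + AᵀP(A−BK) = [19.5430 -1.6079; -1.6079 17.5476]
tr(P') = 37.0905


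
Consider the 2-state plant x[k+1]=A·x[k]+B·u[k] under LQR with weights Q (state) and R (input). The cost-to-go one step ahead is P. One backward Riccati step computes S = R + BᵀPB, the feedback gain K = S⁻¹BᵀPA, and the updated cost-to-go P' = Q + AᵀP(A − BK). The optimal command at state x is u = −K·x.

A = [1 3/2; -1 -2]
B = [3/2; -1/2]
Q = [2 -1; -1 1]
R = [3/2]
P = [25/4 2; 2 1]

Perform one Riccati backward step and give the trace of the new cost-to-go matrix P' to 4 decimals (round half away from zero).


BᵀP = [8.3750 2.5000]
S = R + BᵀPB = [3/2] + [11.3125] = [12.8125]
BᵀPA = [5.8750 7.5625]
K = S⁻¹·BᵀPA = [0.4585 0.5902]
A−BK = [0.3122 0.6146; -0.7707 -1.7049]
AᵀP(A−BK) = [0.5561 0.9073; 0.9073 1.5988]
P' = Q + AᵀP(A−BK) = [2.5561 -0.0927; -0.0927 2.5988]
tr(P') = 5.1549

5.1549


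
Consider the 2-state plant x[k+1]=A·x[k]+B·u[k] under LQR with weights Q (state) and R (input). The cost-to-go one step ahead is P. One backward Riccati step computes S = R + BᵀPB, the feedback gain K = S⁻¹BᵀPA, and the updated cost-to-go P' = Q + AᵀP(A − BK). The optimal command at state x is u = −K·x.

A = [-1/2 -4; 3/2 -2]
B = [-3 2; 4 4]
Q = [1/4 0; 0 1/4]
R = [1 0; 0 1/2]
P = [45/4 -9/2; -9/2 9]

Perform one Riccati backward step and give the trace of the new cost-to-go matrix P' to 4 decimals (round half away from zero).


BᵀP = [-51.7500 49.5000; 4.5000 27.0000]
S = R + BᵀPB = [1 0; 0 1/2] + [353.2500 94.5000; 94.5000 117.0000] = [354.2500 94.5000; 94.5000 117.5000]
BᵀPA = [100.1250 108.0000; 38.2500 -72.0000]
K = S⁻¹·BᵀPA = [0.2493 0.5963; 0.1250 -1.0923]
A−BK = [-0.0022 -0.0266; 0.0027 -0.0158]
AᵀP(A−BK) = [0.0701 0.0808; 0.0808 0.9585]
P' = Q + AᵀP(A−BK) = [0.3201 0.0808; 0.0808 1.2085]
tr(P') = 1.5287

1.5287


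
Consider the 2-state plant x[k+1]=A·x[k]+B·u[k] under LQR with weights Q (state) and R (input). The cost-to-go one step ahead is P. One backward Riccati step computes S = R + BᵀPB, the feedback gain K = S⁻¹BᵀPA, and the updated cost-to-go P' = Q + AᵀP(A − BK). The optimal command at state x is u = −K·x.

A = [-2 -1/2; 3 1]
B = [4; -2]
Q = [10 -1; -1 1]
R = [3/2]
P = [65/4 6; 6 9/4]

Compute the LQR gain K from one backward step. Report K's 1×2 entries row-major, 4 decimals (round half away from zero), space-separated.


-0.2722 -0.0401

BᵀP = [53.0000 19.5000]
S = R + BᵀPB = [3/2] + [173.0000] = [174.5000]
BᵀPA = [-47.5000 -7.0000]
K = S⁻¹·BᵀPA = [-0.2722 -0.0401]
A−BK = [-0.9112 -0.3395; 2.4556 0.9198]
AᵀP(A−BK) = [0.3202 0.0946; 0.0946 0.0317]
P' = Q + AᵀP(A−BK) = [10.3202 -0.9054; -0.9054 1.0317]
tr(P') = 11.3519


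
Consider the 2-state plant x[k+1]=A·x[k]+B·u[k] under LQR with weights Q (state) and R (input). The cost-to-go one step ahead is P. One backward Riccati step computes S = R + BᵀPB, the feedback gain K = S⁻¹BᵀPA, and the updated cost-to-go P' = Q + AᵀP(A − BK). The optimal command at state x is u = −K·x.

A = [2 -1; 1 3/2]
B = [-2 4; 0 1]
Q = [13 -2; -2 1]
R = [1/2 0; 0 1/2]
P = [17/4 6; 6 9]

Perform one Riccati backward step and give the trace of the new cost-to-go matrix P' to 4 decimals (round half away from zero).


15.1012

BᵀP = [-8.5000 -12.0000; 23.0000 33.0000]
S = R + BᵀPB = [1/2 0; 0 1/2] + [17.0000 -46.0000; -46.0000 125.0000] = [17.5000 -46.0000; -46.0000 125.5000]
BᵀPA = [-29.0000 -9.5000; 79.0000 26.5000]
K = S⁻¹·BᵀPA = [-0.0685 0.3333; 0.6044 0.3333]
A−BK = [-0.5545 -1.6667; 0.3956 1.1667]
AᵀP(A−BK) = [0.2679 0.3333; 0.3333 0.8333]
P' = Q + AᵀP(A−BK) = [13.2679 -1.6667; -1.6667 1.8333]
tr(P') = 15.1012


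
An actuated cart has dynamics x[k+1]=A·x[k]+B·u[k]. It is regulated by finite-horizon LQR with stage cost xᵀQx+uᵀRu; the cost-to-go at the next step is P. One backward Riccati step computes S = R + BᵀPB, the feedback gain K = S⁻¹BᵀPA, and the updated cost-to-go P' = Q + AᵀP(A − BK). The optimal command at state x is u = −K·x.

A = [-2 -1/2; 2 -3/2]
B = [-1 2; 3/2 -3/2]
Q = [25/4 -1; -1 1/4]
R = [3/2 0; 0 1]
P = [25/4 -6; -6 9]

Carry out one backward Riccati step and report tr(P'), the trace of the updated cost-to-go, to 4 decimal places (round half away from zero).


10.0749

BᵀP = [-15.2500 19.5000; 21.5000 -25.5000]
S = R + BᵀPB = [3/2 0; 0 1] + [44.5000 -59.7500; -59.7500 81.2500] = [46.0000 -59.7500; -59.7500 82.2500]
BᵀPA = [69.5000 -21.6250; -94.0000 27.5000]
K = S⁻¹·BᵀPA = [0.4679 -0.6350; -0.8029 -0.1269]
A−BK = [0.0738 -0.8811; 0.0937 -0.7379]
AᵀP(A−BK) = [1.0032 -0.5504; -0.5504 2.5716]
P' = Q + AᵀP(A−BK) = [7.2532 -1.5504; -1.5504 2.8216]
tr(P') = 10.0749


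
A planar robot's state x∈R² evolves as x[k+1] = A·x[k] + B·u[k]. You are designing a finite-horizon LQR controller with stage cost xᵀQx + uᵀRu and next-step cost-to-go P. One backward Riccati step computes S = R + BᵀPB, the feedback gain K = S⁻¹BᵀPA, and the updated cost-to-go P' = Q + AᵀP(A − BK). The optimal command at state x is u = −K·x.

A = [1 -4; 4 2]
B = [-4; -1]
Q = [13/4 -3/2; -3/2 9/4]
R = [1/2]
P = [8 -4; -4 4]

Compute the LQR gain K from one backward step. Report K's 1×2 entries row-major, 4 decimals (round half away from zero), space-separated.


0.1990 1.3532

BᵀP = [-28.0000 12.0000]
S = R + BᵀPB = [1/2] + [100.0000] = [100.5000]
BᵀPA = [20.0000 136.0000]
K = S⁻¹·BᵀPA = [0.1990 1.3532]
A−BK = [1.7960 1.4129; 4.1990 3.3532]
AᵀP(A−BK) = [36.0199 28.9353; 28.9353 23.9602]
P' = Q + AᵀP(A−BK) = [39.2699 27.4353; 27.4353 26.2102]
tr(P') = 65.4801


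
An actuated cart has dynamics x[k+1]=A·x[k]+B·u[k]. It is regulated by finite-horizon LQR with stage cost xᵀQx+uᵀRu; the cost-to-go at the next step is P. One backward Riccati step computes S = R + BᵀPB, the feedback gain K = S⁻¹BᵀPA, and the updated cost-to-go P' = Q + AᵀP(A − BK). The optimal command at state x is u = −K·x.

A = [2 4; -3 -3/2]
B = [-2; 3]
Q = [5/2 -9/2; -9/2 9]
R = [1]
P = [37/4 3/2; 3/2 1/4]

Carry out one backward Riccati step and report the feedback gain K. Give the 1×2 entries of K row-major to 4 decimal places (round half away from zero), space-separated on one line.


BᵀP = [-14.0000 -2.2500]
S = R + BᵀPB = [1] + [21.2500] = [22.2500]
BᵀPA = [-21.2500 -52.6250]
K = S⁻¹·BᵀPA = [-0.9551 -2.3652]
A−BK = [0.0899 -0.7303; -0.1348 5.5955]
AᵀP(A−BK) = [0.9551 2.3652; 2.3652 6.0955]
P' = Q + AᵀP(A−BK) = [3.4551 -2.1348; -2.1348 15.0955]
tr(P') = 18.5506

-0.9551 -2.3652


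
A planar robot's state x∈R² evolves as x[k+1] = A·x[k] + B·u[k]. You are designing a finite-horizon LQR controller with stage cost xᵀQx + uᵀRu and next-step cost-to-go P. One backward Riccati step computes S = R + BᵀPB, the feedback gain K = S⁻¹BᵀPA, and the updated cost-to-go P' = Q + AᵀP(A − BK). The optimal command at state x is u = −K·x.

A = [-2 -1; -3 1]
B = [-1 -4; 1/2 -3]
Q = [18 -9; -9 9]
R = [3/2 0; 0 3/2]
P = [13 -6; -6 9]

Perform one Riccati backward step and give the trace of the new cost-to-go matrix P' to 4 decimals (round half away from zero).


32.4974

BᵀP = [-16.0000 10.5000; -34.0000 -3.0000]
S = R + BᵀPB = [3/2 0; 0 3/2] + [21.2500 32.5000; 32.5000 145.0000] = [22.7500 32.5000; 32.5000 146.5000]
BᵀPA = [0.5000 26.5000; 77.0000 31.0000]
K = S⁻¹·BᵀPA = [-1.0670 1.2627; 0.7623 -0.0685]
A−BK = [-0.0178 -0.0114; -0.1795 0.1631]
AᵀP(A−BK) = [2.8354 -2.3551; -2.3551 2.6620]
P' = Q + AᵀP(A−BK) = [20.8354 -11.3551; -11.3551 11.6620]
tr(P') = 32.4974


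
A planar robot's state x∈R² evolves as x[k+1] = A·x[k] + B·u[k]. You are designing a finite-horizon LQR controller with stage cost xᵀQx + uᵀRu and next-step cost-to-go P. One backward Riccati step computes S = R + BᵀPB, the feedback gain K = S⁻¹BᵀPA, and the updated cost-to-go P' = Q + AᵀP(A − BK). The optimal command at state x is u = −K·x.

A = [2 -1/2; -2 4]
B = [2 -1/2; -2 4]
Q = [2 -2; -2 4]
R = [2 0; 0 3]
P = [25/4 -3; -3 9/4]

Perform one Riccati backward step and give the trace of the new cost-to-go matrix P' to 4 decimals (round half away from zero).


BᵀP = [18.5000 -10.5000; -15.1250 10.5000]
S = R + BᵀPB = [2 0; 0 3] + [58.0000 -51.2500; -51.2500 49.5625] = [60.0000 -51.2500; -51.2500 52.5625]
BᵀPA = [58.0000 -51.2500; -51.2500 49.5625]
K = S⁻¹·BᵀPA = [0.8006 -0.2916; -0.1944 0.6586]
A−BK = [0.3016 0.4126; 0.3789 0.7825]
AᵀP(A−BK) = [1.6012 -0.5833; -0.5833 1.9757]
P' = Q + AᵀP(A−BK) = [3.6012 -2.5833; -2.5833 5.9757]
tr(P') = 9.5769

9.5769


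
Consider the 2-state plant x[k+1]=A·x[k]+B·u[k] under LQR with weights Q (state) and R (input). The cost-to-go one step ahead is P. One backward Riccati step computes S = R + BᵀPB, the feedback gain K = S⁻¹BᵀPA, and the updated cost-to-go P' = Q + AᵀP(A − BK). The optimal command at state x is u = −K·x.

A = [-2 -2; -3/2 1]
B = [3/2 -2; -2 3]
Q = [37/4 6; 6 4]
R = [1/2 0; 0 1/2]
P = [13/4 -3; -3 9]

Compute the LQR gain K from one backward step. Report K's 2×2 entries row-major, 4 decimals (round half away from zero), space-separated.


-0.8431 -0.6202 -0.7184 0.0662

BᵀP = [10.8750 -22.5000; -15.5000 33.0000]
S = R + BᵀPB = [1/2 0; 0 1/2] + [61.3125 -89.2500; -89.2500 130.0000] = [61.8125 -89.2500; -89.2500 130.5000]
BᵀPA = [12.0000 -44.2500; -18.5000 64.0000]
K = S⁻¹·BᵀPA = [-0.8431 -0.6202; -0.7184 0.0662]
A−BK = [-2.1721 -0.9372; -1.0311 -0.4392]
AᵀP(A−BK) = [12.0775 5.1682; 5.1682 2.3154]
P' = Q + AᵀP(A−BK) = [21.3275 11.1682; 11.1682 6.3154]
tr(P') = 27.6428


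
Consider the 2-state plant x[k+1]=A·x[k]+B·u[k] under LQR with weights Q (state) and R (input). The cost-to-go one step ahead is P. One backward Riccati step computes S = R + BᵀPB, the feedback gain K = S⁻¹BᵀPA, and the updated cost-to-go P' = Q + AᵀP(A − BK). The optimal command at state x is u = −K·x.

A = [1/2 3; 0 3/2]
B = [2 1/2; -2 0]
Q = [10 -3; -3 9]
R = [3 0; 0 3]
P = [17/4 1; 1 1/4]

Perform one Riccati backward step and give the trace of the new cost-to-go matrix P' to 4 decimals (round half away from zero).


29.7776

BᵀP = [6.5000 1.5000; 2.1250 0.5000]
S = R + BᵀPB = [3 0; 0 3] + [10.0000 3.2500; 3.2500 1.0625] = [13.0000 3.2500; 3.2500 4.0625]
BᵀPA = [3.2500 21.7500; 1.0625 7.1250]
K = S⁻¹·BᵀPA = [0.2308 1.5433; 0.0769 0.5192]
A−BK = [0.0000 -0.3462; 0.4615 4.5865]
AᵀP(A−BK) = [0.2308 1.5577; 1.5577 10.5469]
P' = Q + AᵀP(A−BK) = [10.2308 -1.4423; -1.4423 19.5469]
tr(P') = 29.7776


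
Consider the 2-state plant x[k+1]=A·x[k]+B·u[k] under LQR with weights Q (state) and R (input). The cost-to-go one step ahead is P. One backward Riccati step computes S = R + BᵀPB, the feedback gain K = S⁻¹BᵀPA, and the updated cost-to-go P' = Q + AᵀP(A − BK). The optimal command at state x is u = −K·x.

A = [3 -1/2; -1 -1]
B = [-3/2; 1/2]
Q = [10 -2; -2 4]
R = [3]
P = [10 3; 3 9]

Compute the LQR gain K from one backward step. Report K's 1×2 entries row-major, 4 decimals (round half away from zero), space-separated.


BᵀP = [-13.5000 0.0000]
S = R + BᵀPB = [3] + [20.2500] = [23.2500]
BᵀPA = [-40.5000 6.7500]
K = S⁻¹·BᵀPA = [-1.7419 0.2903]
A−BK = [0.3871 -0.0645; -0.1290 -1.1452]
AᵀP(A−BK) = [10.4516 -1.7419; -1.7419 12.5403]
P' = Q + AᵀP(A−BK) = [20.4516 -3.7419; -3.7419 16.5403]
tr(P') = 36.9919

-1.7419 0.2903


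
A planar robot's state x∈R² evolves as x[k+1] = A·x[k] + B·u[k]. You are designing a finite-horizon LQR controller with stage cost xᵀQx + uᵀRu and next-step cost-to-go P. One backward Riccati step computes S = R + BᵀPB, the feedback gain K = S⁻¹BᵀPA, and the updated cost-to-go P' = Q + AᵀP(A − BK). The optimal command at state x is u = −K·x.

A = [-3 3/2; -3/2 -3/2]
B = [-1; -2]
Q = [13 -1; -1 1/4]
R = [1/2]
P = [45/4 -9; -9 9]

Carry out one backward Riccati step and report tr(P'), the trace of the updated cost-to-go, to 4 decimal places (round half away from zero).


88.4335

BᵀP = [6.7500 -9.0000]
S = R + BᵀPB = [1/2] + [11.2500] = [11.7500]
BᵀPA = [-6.7500 23.6250]
K = S⁻¹·BᵀPA = [-0.5745 2.0106]
A−BK = [-3.5745 3.5106; -2.6489 2.5213]
AᵀP(A−BK) = [36.6223 -37.0532; -37.0532 38.5612]
P' = Q + AᵀP(A−BK) = [49.6223 -38.0532; -38.0532 38.8112]
tr(P') = 88.4335


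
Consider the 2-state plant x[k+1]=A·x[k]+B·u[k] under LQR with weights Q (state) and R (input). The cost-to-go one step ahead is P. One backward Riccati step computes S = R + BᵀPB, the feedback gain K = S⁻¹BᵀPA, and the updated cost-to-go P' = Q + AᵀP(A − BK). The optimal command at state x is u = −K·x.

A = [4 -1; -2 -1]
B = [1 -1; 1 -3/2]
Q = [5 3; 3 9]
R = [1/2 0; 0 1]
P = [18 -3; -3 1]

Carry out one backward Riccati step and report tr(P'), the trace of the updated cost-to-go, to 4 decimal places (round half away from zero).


BᵀP = [15.0000 -2.0000; -13.5000 1.5000]
S = R + BᵀPB = [1/2 0; 0 1] + [13.0000 -12.0000; -12.0000 11.2500] = [13.5000 -12.0000; -12.0000 12.2500]
BᵀPA = [64.0000 -13.0000; -57.0000 12.0000]
K = S⁻¹·BᵀPA = [4.6784 -0.7135; -0.0702 0.2807]
A−BK = [-0.7485 -0.0058; -6.7836 0.1345]
AᵀP(A−BK) = [36.5848 -2.3392; -2.3392 0.3567]
P' = Q + AᵀP(A−BK) = [41.5848 0.6608; 0.6608 9.3567]
tr(P') = 50.9415

50.9415


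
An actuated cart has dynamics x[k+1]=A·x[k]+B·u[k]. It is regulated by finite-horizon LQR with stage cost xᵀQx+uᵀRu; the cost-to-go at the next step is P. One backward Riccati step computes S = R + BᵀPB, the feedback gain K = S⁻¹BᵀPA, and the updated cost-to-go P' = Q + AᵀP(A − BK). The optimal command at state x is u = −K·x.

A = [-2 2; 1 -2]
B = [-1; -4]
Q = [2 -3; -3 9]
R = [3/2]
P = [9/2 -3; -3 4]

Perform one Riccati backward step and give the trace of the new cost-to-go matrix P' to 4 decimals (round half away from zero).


BᵀP = [7.5000 -13.0000]
S = R + BᵀPB = [3/2] + [44.5000] = [46.0000]
BᵀPA = [-28.0000 41.0000]
K = S⁻¹·BᵀPA = [-0.6087 0.8913]
A−BK = [-2.6087 2.8913; -1.4348 1.5652]
AᵀP(A−BK) = [16.9565 -19.0435; -19.0435 21.4565]
P' = Q + AᵀP(A−BK) = [18.9565 -22.0435; -22.0435 30.4565]
tr(P') = 49.4130

49.4130


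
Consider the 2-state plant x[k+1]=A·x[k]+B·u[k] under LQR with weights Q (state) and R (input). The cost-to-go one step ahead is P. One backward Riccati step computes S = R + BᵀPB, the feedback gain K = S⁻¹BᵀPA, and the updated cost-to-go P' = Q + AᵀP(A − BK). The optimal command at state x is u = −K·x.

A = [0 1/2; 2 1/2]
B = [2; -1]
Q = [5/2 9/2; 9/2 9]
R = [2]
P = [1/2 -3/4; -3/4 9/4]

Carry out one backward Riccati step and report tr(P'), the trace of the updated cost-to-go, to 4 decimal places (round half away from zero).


BᵀP = [1.7500 -3.7500]
S = R + BᵀPB = [2] + [7.2500] = [9.2500]
BᵀPA = [-7.5000 -1.0000]
K = S⁻¹·BᵀPA = [-0.8108 -0.1081]
A−BK = [1.6216 0.7162; 1.1892 0.3919]
AᵀP(A−BK) = [2.9189 0.6892; 0.6892 0.2044]
P' = Q + AᵀP(A−BK) = [5.4189 5.1892; 5.1892 9.2044]
tr(P') = 14.6233

14.6233


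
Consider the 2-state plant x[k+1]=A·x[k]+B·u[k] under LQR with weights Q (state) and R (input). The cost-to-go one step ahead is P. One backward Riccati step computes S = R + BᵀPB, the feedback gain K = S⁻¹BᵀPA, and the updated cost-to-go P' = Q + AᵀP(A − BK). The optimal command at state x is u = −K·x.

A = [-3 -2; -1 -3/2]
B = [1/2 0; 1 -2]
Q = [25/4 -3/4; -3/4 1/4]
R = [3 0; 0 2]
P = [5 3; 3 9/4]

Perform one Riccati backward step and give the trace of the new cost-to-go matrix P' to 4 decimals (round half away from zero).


BᵀP = [5.5000 3.7500; -6.0000 -4.5000]
S = R + BᵀPB = [3 0; 0 2] + [6.5000 -7.5000; -7.5000 9.0000] = [9.5000 -7.5000; -7.5000 11.0000]
BᵀPA = [-20.2500 -16.6250; 22.5000 18.7500]
K = S⁻¹·BᵀPA = [-1.1192 -0.8756; 1.2824 1.1075]
A−BK = [-2.4404 -1.5622; 2.6839 1.5907]
AᵀP(A−BK) = [13.7332 10.2241; 10.2241 7.7390]
P' = Q + AᵀP(A−BK) = [19.9832 9.4741; 9.4741 7.9890]
tr(P') = 27.9722

27.9722


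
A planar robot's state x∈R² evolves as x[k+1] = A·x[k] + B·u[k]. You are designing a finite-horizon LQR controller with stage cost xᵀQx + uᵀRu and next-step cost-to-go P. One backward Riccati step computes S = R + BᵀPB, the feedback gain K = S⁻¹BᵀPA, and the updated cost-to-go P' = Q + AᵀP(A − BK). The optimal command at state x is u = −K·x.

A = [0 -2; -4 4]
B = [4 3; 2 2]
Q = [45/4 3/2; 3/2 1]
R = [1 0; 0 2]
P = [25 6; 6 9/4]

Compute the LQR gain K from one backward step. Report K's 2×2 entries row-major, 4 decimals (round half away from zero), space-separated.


BᵀP = [112.0000 28.5000; 87.0000 22.5000]
S = R + BᵀPB = [1 0; 0 2] + [505.0000 393.0000; 393.0000 306.0000] = [506.0000 393.0000; 393.0000 308.0000]
BᵀPA = [-114.0000 -110.0000; -90.0000 -84.0000]
K = S⁻¹·BᵀPA = [0.1844 -0.6204; -0.5275 0.5189]
A−BK = [0.8449 -1.0751; -3.3138 4.2030]
AᵀP(A−BK) = [9.5468 -12.0257; -12.0257 15.3424]
P' = Q + AᵀP(A−BK) = [20.7968 -10.5257; -10.5257 16.3424]
tr(P') = 37.1392

0.1844 -0.6204 -0.5275 0.5189


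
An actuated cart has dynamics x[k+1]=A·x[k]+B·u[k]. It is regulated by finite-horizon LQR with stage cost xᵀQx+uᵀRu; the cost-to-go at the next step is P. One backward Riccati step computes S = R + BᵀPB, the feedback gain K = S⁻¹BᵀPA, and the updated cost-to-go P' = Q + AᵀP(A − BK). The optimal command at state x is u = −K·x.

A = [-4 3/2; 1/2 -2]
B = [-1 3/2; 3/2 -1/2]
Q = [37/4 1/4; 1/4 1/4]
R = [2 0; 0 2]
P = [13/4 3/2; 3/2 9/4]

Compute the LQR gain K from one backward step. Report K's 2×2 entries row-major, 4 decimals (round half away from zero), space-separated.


BᵀP = [-1.0000 1.8750; 4.1250 1.1250]
S = R + BᵀPB = [2 0; 0 2] + [3.8125 -2.4375; -2.4375 5.6250] = [5.8125 -2.4375; -2.4375 7.6250]
BᵀPA = [4.9375 -5.2500; -15.9375 3.9375]
K = S⁻¹·BᵀPA = [-0.0312 -0.7930; -2.1002 0.2629]
A−BK = [-0.8810 0.3127; -0.5032 -0.6791]
AᵀP(A−BK) = [13.2456 -0.5197; -0.5197 2.1142]
P' = Q + AᵀP(A−BK) = [22.4956 -0.2697; -0.2697 2.3642]
tr(P') = 24.8598

-0.0312 -0.7930 -2.1002 0.2629
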